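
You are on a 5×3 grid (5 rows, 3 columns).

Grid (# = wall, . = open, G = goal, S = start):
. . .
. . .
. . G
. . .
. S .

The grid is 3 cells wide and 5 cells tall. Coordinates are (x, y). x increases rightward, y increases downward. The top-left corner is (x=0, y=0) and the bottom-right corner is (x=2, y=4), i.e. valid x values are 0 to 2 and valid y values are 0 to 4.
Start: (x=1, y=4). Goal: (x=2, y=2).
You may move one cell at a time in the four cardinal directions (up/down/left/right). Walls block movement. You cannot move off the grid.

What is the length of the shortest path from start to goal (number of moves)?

Answer: Shortest path length: 3

Derivation:
BFS from (x=1, y=4) until reaching (x=2, y=2):
  Distance 0: (x=1, y=4)
  Distance 1: (x=1, y=3), (x=0, y=4), (x=2, y=4)
  Distance 2: (x=1, y=2), (x=0, y=3), (x=2, y=3)
  Distance 3: (x=1, y=1), (x=0, y=2), (x=2, y=2)  <- goal reached here
One shortest path (3 moves): (x=1, y=4) -> (x=2, y=4) -> (x=2, y=3) -> (x=2, y=2)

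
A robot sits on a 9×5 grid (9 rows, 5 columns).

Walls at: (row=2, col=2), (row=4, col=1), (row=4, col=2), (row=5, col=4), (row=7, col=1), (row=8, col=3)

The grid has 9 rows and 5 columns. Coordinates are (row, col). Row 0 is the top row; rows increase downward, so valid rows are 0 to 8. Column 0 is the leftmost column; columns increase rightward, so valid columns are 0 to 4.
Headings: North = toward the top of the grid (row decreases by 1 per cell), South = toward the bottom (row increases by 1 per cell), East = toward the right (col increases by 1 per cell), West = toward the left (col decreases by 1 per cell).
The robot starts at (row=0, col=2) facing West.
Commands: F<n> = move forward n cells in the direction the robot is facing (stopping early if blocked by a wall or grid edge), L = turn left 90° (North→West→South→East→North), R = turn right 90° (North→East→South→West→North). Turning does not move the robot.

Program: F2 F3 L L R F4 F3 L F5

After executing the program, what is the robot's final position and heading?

Answer: Final position: (row=7, col=0), facing East

Derivation:
Start: (row=0, col=2), facing West
  F2: move forward 2, now at (row=0, col=0)
  F3: move forward 0/3 (blocked), now at (row=0, col=0)
  L: turn left, now facing South
  L: turn left, now facing East
  R: turn right, now facing South
  F4: move forward 4, now at (row=4, col=0)
  F3: move forward 3, now at (row=7, col=0)
  L: turn left, now facing East
  F5: move forward 0/5 (blocked), now at (row=7, col=0)
Final: (row=7, col=0), facing East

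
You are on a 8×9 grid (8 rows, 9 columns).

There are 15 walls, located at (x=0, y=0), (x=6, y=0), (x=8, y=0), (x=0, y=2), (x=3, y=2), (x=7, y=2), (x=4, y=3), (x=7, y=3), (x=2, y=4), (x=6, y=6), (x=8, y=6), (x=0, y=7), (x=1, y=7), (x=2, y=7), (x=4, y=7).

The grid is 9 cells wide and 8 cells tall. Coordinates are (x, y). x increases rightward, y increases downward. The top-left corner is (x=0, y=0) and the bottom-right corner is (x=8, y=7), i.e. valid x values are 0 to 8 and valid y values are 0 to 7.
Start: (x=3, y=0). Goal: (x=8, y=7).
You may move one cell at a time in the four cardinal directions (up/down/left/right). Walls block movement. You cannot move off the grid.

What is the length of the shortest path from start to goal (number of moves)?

Answer: Shortest path length: 12

Derivation:
BFS from (x=3, y=0) until reaching (x=8, y=7):
  Distance 0: (x=3, y=0)
  Distance 1: (x=2, y=0), (x=4, y=0), (x=3, y=1)
  Distance 2: (x=1, y=0), (x=5, y=0), (x=2, y=1), (x=4, y=1)
  Distance 3: (x=1, y=1), (x=5, y=1), (x=2, y=2), (x=4, y=2)
  Distance 4: (x=0, y=1), (x=6, y=1), (x=1, y=2), (x=5, y=2), (x=2, y=3)
  Distance 5: (x=7, y=1), (x=6, y=2), (x=1, y=3), (x=3, y=3), (x=5, y=3)
  Distance 6: (x=7, y=0), (x=8, y=1), (x=0, y=3), (x=6, y=3), (x=1, y=4), (x=3, y=4), (x=5, y=4)
  Distance 7: (x=8, y=2), (x=0, y=4), (x=4, y=4), (x=6, y=4), (x=1, y=5), (x=3, y=5), (x=5, y=5)
  Distance 8: (x=8, y=3), (x=7, y=4), (x=0, y=5), (x=2, y=5), (x=4, y=5), (x=6, y=5), (x=1, y=6), (x=3, y=6), (x=5, y=6)
  Distance 9: (x=8, y=4), (x=7, y=5), (x=0, y=6), (x=2, y=6), (x=4, y=6), (x=3, y=7), (x=5, y=7)
  Distance 10: (x=8, y=5), (x=7, y=6), (x=6, y=7)
  Distance 11: (x=7, y=7)
  Distance 12: (x=8, y=7)  <- goal reached here
One shortest path (12 moves): (x=3, y=0) -> (x=4, y=0) -> (x=5, y=0) -> (x=5, y=1) -> (x=6, y=1) -> (x=6, y=2) -> (x=6, y=3) -> (x=6, y=4) -> (x=7, y=4) -> (x=7, y=5) -> (x=7, y=6) -> (x=7, y=7) -> (x=8, y=7)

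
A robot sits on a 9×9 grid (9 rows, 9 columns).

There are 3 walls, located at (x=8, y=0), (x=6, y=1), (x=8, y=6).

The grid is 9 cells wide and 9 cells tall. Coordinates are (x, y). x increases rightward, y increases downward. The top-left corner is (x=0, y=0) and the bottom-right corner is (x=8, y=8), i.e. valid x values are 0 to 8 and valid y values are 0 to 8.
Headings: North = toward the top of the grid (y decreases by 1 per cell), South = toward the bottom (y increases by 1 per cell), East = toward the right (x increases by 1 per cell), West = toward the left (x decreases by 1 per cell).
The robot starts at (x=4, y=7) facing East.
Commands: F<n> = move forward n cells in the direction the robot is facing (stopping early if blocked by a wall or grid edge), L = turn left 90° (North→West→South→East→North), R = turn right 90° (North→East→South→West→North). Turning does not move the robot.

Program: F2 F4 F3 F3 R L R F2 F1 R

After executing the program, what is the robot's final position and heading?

Answer: Final position: (x=8, y=8), facing West

Derivation:
Start: (x=4, y=7), facing East
  F2: move forward 2, now at (x=6, y=7)
  F4: move forward 2/4 (blocked), now at (x=8, y=7)
  F3: move forward 0/3 (blocked), now at (x=8, y=7)
  F3: move forward 0/3 (blocked), now at (x=8, y=7)
  R: turn right, now facing South
  L: turn left, now facing East
  R: turn right, now facing South
  F2: move forward 1/2 (blocked), now at (x=8, y=8)
  F1: move forward 0/1 (blocked), now at (x=8, y=8)
  R: turn right, now facing West
Final: (x=8, y=8), facing West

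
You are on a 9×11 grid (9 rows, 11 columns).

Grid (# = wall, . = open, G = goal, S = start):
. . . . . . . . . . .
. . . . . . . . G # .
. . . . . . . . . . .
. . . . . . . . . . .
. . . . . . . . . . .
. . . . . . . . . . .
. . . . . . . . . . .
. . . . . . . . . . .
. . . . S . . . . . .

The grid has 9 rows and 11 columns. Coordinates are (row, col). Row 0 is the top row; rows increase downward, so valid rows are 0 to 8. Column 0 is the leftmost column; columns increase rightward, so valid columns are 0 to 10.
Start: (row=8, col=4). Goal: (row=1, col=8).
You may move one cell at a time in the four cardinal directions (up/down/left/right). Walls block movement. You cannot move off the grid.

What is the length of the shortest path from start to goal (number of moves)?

Answer: Shortest path length: 11

Derivation:
BFS from (row=8, col=4) until reaching (row=1, col=8):
  Distance 0: (row=8, col=4)
  Distance 1: (row=7, col=4), (row=8, col=3), (row=8, col=5)
  Distance 2: (row=6, col=4), (row=7, col=3), (row=7, col=5), (row=8, col=2), (row=8, col=6)
  Distance 3: (row=5, col=4), (row=6, col=3), (row=6, col=5), (row=7, col=2), (row=7, col=6), (row=8, col=1), (row=8, col=7)
  Distance 4: (row=4, col=4), (row=5, col=3), (row=5, col=5), (row=6, col=2), (row=6, col=6), (row=7, col=1), (row=7, col=7), (row=8, col=0), (row=8, col=8)
  Distance 5: (row=3, col=4), (row=4, col=3), (row=4, col=5), (row=5, col=2), (row=5, col=6), (row=6, col=1), (row=6, col=7), (row=7, col=0), (row=7, col=8), (row=8, col=9)
  Distance 6: (row=2, col=4), (row=3, col=3), (row=3, col=5), (row=4, col=2), (row=4, col=6), (row=5, col=1), (row=5, col=7), (row=6, col=0), (row=6, col=8), (row=7, col=9), (row=8, col=10)
  Distance 7: (row=1, col=4), (row=2, col=3), (row=2, col=5), (row=3, col=2), (row=3, col=6), (row=4, col=1), (row=4, col=7), (row=5, col=0), (row=5, col=8), (row=6, col=9), (row=7, col=10)
  Distance 8: (row=0, col=4), (row=1, col=3), (row=1, col=5), (row=2, col=2), (row=2, col=6), (row=3, col=1), (row=3, col=7), (row=4, col=0), (row=4, col=8), (row=5, col=9), (row=6, col=10)
  Distance 9: (row=0, col=3), (row=0, col=5), (row=1, col=2), (row=1, col=6), (row=2, col=1), (row=2, col=7), (row=3, col=0), (row=3, col=8), (row=4, col=9), (row=5, col=10)
  Distance 10: (row=0, col=2), (row=0, col=6), (row=1, col=1), (row=1, col=7), (row=2, col=0), (row=2, col=8), (row=3, col=9), (row=4, col=10)
  Distance 11: (row=0, col=1), (row=0, col=7), (row=1, col=0), (row=1, col=8), (row=2, col=9), (row=3, col=10)  <- goal reached here
One shortest path (11 moves): (row=8, col=4) -> (row=8, col=5) -> (row=8, col=6) -> (row=8, col=7) -> (row=8, col=8) -> (row=7, col=8) -> (row=6, col=8) -> (row=5, col=8) -> (row=4, col=8) -> (row=3, col=8) -> (row=2, col=8) -> (row=1, col=8)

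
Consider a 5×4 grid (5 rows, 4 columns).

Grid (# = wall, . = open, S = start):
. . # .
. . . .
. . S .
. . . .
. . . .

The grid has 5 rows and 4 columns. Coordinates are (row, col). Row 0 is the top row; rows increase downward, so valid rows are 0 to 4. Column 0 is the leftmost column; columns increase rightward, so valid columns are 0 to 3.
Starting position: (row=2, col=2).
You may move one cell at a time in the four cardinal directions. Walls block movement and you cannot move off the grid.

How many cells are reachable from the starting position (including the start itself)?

Answer: Reachable cells: 19

Derivation:
BFS flood-fill from (row=2, col=2):
  Distance 0: (row=2, col=2)
  Distance 1: (row=1, col=2), (row=2, col=1), (row=2, col=3), (row=3, col=2)
  Distance 2: (row=1, col=1), (row=1, col=3), (row=2, col=0), (row=3, col=1), (row=3, col=3), (row=4, col=2)
  Distance 3: (row=0, col=1), (row=0, col=3), (row=1, col=0), (row=3, col=0), (row=4, col=1), (row=4, col=3)
  Distance 4: (row=0, col=0), (row=4, col=0)
Total reachable: 19 (grid has 19 open cells total)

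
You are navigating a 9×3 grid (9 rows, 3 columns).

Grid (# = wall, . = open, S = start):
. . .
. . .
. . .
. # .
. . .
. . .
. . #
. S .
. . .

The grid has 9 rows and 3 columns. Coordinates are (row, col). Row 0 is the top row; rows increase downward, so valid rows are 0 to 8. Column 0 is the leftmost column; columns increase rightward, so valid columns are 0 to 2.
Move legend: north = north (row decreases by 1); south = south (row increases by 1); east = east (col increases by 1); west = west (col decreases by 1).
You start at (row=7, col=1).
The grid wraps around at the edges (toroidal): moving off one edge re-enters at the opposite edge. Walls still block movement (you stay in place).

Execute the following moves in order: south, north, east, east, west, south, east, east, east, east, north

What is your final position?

Answer: Final position: (row=7, col=0)

Derivation:
Start: (row=7, col=1)
  south (south): (row=7, col=1) -> (row=8, col=1)
  north (north): (row=8, col=1) -> (row=7, col=1)
  east (east): (row=7, col=1) -> (row=7, col=2)
  east (east): (row=7, col=2) -> (row=7, col=0)
  west (west): (row=7, col=0) -> (row=7, col=2)
  south (south): (row=7, col=2) -> (row=8, col=2)
  east (east): (row=8, col=2) -> (row=8, col=0)
  east (east): (row=8, col=0) -> (row=8, col=1)
  east (east): (row=8, col=1) -> (row=8, col=2)
  east (east): (row=8, col=2) -> (row=8, col=0)
  north (north): (row=8, col=0) -> (row=7, col=0)
Final: (row=7, col=0)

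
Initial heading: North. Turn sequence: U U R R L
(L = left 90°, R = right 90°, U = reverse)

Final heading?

Answer: Final heading: East

Derivation:
Start: North
  U (U-turn (180°)) -> South
  U (U-turn (180°)) -> North
  R (right (90° clockwise)) -> East
  R (right (90° clockwise)) -> South
  L (left (90° counter-clockwise)) -> East
Final: East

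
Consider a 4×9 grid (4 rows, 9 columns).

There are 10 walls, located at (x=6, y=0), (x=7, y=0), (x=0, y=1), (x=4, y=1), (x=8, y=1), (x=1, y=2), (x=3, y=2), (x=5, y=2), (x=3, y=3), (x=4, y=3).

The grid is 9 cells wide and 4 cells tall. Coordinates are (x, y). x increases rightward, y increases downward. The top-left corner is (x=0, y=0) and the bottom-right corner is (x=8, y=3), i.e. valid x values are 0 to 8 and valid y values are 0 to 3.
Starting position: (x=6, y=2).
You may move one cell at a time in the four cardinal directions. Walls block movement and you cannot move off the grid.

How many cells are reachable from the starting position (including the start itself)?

Answer: Reachable cells: 24

Derivation:
BFS flood-fill from (x=6, y=2):
  Distance 0: (x=6, y=2)
  Distance 1: (x=6, y=1), (x=7, y=2), (x=6, y=3)
  Distance 2: (x=5, y=1), (x=7, y=1), (x=8, y=2), (x=5, y=3), (x=7, y=3)
  Distance 3: (x=5, y=0), (x=8, y=3)
  Distance 4: (x=4, y=0)
  Distance 5: (x=3, y=0)
  Distance 6: (x=2, y=0), (x=3, y=1)
  Distance 7: (x=1, y=0), (x=2, y=1)
  Distance 8: (x=0, y=0), (x=1, y=1), (x=2, y=2)
  Distance 9: (x=2, y=3)
  Distance 10: (x=1, y=3)
  Distance 11: (x=0, y=3)
  Distance 12: (x=0, y=2)
Total reachable: 24 (grid has 26 open cells total)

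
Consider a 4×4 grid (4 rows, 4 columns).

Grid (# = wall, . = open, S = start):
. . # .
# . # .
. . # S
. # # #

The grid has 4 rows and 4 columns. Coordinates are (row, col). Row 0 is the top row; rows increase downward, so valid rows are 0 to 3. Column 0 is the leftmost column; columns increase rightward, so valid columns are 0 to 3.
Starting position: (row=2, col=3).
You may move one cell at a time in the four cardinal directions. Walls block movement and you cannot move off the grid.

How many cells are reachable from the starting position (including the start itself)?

Answer: Reachable cells: 3

Derivation:
BFS flood-fill from (row=2, col=3):
  Distance 0: (row=2, col=3)
  Distance 1: (row=1, col=3)
  Distance 2: (row=0, col=3)
Total reachable: 3 (grid has 9 open cells total)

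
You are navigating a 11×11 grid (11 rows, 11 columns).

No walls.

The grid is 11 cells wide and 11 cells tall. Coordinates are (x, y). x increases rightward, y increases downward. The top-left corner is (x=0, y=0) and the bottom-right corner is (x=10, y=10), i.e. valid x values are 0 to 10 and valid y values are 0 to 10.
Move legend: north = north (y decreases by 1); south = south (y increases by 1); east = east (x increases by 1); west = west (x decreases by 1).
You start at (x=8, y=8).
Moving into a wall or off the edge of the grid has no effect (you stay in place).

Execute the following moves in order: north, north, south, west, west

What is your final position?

Start: (x=8, y=8)
  north (north): (x=8, y=8) -> (x=8, y=7)
  north (north): (x=8, y=7) -> (x=8, y=6)
  south (south): (x=8, y=6) -> (x=8, y=7)
  west (west): (x=8, y=7) -> (x=7, y=7)
  west (west): (x=7, y=7) -> (x=6, y=7)
Final: (x=6, y=7)

Answer: Final position: (x=6, y=7)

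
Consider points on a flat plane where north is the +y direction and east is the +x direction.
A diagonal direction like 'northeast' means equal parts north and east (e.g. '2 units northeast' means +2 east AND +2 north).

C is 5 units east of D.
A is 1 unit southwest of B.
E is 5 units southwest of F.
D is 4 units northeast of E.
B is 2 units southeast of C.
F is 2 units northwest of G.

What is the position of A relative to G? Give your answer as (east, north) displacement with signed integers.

Place G at the origin (east=0, north=0).
  F is 2 units northwest of G: delta (east=-2, north=+2); F at (east=-2, north=2).
  E is 5 units southwest of F: delta (east=-5, north=-5); E at (east=-7, north=-3).
  D is 4 units northeast of E: delta (east=+4, north=+4); D at (east=-3, north=1).
  C is 5 units east of D: delta (east=+5, north=+0); C at (east=2, north=1).
  B is 2 units southeast of C: delta (east=+2, north=-2); B at (east=4, north=-1).
  A is 1 unit southwest of B: delta (east=-1, north=-1); A at (east=3, north=-2).
Therefore A relative to G: (east=3, north=-2).

Answer: A is at (east=3, north=-2) relative to G.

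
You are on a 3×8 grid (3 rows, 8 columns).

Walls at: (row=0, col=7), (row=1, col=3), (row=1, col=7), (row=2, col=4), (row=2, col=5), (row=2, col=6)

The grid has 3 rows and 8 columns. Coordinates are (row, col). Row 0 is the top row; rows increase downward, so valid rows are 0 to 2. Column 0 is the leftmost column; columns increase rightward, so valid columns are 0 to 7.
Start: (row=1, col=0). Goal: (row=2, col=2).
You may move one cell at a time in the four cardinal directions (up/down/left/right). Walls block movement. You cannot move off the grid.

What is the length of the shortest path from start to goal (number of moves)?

BFS from (row=1, col=0) until reaching (row=2, col=2):
  Distance 0: (row=1, col=0)
  Distance 1: (row=0, col=0), (row=1, col=1), (row=2, col=0)
  Distance 2: (row=0, col=1), (row=1, col=2), (row=2, col=1)
  Distance 3: (row=0, col=2), (row=2, col=2)  <- goal reached here
One shortest path (3 moves): (row=1, col=0) -> (row=1, col=1) -> (row=1, col=2) -> (row=2, col=2)

Answer: Shortest path length: 3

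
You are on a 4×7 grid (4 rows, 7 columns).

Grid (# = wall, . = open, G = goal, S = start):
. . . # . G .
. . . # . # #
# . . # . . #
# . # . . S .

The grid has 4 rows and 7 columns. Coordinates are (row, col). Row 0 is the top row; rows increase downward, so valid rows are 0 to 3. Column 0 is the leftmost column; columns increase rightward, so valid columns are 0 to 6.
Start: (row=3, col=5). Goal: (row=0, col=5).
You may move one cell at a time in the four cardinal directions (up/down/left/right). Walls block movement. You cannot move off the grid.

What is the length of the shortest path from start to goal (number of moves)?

Answer: Shortest path length: 5

Derivation:
BFS from (row=3, col=5) until reaching (row=0, col=5):
  Distance 0: (row=3, col=5)
  Distance 1: (row=2, col=5), (row=3, col=4), (row=3, col=6)
  Distance 2: (row=2, col=4), (row=3, col=3)
  Distance 3: (row=1, col=4)
  Distance 4: (row=0, col=4)
  Distance 5: (row=0, col=5)  <- goal reached here
One shortest path (5 moves): (row=3, col=5) -> (row=3, col=4) -> (row=2, col=4) -> (row=1, col=4) -> (row=0, col=4) -> (row=0, col=5)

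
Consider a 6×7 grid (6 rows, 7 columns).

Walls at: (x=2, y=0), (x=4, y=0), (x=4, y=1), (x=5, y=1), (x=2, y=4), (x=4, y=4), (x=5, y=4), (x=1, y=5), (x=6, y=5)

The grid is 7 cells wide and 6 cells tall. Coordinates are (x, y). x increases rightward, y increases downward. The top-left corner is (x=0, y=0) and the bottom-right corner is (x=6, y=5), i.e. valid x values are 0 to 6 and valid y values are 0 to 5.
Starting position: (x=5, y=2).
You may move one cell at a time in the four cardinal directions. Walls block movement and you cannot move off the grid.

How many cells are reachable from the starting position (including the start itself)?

Answer: Reachable cells: 33

Derivation:
BFS flood-fill from (x=5, y=2):
  Distance 0: (x=5, y=2)
  Distance 1: (x=4, y=2), (x=6, y=2), (x=5, y=3)
  Distance 2: (x=6, y=1), (x=3, y=2), (x=4, y=3), (x=6, y=3)
  Distance 3: (x=6, y=0), (x=3, y=1), (x=2, y=2), (x=3, y=3), (x=6, y=4)
  Distance 4: (x=3, y=0), (x=5, y=0), (x=2, y=1), (x=1, y=2), (x=2, y=3), (x=3, y=4)
  Distance 5: (x=1, y=1), (x=0, y=2), (x=1, y=3), (x=3, y=5)
  Distance 6: (x=1, y=0), (x=0, y=1), (x=0, y=3), (x=1, y=4), (x=2, y=5), (x=4, y=5)
  Distance 7: (x=0, y=0), (x=0, y=4), (x=5, y=5)
  Distance 8: (x=0, y=5)
Total reachable: 33 (grid has 33 open cells total)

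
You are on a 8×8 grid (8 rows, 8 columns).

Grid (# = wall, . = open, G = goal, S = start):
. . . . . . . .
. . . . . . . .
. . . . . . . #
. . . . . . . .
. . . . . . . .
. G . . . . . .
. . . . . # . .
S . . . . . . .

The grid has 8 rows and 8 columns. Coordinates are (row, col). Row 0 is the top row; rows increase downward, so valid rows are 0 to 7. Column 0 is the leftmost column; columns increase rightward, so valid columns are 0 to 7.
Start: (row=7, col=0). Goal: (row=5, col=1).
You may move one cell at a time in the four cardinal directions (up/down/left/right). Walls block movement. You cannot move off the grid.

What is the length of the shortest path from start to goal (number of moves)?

BFS from (row=7, col=0) until reaching (row=5, col=1):
  Distance 0: (row=7, col=0)
  Distance 1: (row=6, col=0), (row=7, col=1)
  Distance 2: (row=5, col=0), (row=6, col=1), (row=7, col=2)
  Distance 3: (row=4, col=0), (row=5, col=1), (row=6, col=2), (row=7, col=3)  <- goal reached here
One shortest path (3 moves): (row=7, col=0) -> (row=7, col=1) -> (row=6, col=1) -> (row=5, col=1)

Answer: Shortest path length: 3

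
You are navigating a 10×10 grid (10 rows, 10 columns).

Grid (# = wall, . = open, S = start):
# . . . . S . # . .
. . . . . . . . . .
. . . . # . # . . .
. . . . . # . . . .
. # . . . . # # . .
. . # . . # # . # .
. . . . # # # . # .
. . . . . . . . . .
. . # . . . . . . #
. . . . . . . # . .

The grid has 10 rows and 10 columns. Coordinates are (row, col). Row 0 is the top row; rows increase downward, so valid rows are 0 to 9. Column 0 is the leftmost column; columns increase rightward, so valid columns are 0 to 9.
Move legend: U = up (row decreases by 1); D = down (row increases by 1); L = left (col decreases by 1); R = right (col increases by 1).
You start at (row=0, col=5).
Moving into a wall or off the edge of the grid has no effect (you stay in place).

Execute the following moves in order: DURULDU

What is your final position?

Start: (row=0, col=5)
  D (down): (row=0, col=5) -> (row=1, col=5)
  U (up): (row=1, col=5) -> (row=0, col=5)
  R (right): (row=0, col=5) -> (row=0, col=6)
  U (up): blocked, stay at (row=0, col=6)
  L (left): (row=0, col=6) -> (row=0, col=5)
  D (down): (row=0, col=5) -> (row=1, col=5)
  U (up): (row=1, col=5) -> (row=0, col=5)
Final: (row=0, col=5)

Answer: Final position: (row=0, col=5)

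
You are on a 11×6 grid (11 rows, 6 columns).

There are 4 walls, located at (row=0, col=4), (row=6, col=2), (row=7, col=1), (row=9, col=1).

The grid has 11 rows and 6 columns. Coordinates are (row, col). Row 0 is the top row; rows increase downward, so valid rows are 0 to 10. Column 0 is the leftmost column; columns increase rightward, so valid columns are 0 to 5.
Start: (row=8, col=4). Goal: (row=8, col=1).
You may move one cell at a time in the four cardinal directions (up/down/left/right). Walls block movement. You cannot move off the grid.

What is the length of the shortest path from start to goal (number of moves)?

Answer: Shortest path length: 3

Derivation:
BFS from (row=8, col=4) until reaching (row=8, col=1):
  Distance 0: (row=8, col=4)
  Distance 1: (row=7, col=4), (row=8, col=3), (row=8, col=5), (row=9, col=4)
  Distance 2: (row=6, col=4), (row=7, col=3), (row=7, col=5), (row=8, col=2), (row=9, col=3), (row=9, col=5), (row=10, col=4)
  Distance 3: (row=5, col=4), (row=6, col=3), (row=6, col=5), (row=7, col=2), (row=8, col=1), (row=9, col=2), (row=10, col=3), (row=10, col=5)  <- goal reached here
One shortest path (3 moves): (row=8, col=4) -> (row=8, col=3) -> (row=8, col=2) -> (row=8, col=1)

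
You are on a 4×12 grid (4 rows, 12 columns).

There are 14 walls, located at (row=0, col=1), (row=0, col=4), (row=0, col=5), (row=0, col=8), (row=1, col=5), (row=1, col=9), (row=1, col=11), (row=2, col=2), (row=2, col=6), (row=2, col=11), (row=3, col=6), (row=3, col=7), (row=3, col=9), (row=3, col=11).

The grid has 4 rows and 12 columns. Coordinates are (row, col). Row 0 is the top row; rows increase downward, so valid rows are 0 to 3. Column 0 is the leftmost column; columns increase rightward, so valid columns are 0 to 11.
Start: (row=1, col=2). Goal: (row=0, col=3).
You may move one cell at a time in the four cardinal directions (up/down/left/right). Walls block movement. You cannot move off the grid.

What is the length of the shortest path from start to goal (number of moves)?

Answer: Shortest path length: 2

Derivation:
BFS from (row=1, col=2) until reaching (row=0, col=3):
  Distance 0: (row=1, col=2)
  Distance 1: (row=0, col=2), (row=1, col=1), (row=1, col=3)
  Distance 2: (row=0, col=3), (row=1, col=0), (row=1, col=4), (row=2, col=1), (row=2, col=3)  <- goal reached here
One shortest path (2 moves): (row=1, col=2) -> (row=1, col=3) -> (row=0, col=3)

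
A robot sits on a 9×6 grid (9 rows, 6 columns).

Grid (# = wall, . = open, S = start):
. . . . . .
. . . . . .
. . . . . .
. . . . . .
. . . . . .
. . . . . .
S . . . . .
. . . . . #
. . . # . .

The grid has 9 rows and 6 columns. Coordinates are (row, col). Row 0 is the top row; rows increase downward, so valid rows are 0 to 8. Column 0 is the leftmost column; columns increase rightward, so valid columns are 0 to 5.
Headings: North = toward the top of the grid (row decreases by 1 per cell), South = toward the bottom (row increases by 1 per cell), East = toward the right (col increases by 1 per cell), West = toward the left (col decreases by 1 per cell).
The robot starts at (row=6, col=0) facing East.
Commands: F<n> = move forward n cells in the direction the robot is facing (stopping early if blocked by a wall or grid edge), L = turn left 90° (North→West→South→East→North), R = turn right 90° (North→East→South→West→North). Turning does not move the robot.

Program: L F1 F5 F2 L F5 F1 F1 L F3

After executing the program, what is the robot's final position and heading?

Start: (row=6, col=0), facing East
  L: turn left, now facing North
  F1: move forward 1, now at (row=5, col=0)
  F5: move forward 5, now at (row=0, col=0)
  F2: move forward 0/2 (blocked), now at (row=0, col=0)
  L: turn left, now facing West
  F5: move forward 0/5 (blocked), now at (row=0, col=0)
  F1: move forward 0/1 (blocked), now at (row=0, col=0)
  F1: move forward 0/1 (blocked), now at (row=0, col=0)
  L: turn left, now facing South
  F3: move forward 3, now at (row=3, col=0)
Final: (row=3, col=0), facing South

Answer: Final position: (row=3, col=0), facing South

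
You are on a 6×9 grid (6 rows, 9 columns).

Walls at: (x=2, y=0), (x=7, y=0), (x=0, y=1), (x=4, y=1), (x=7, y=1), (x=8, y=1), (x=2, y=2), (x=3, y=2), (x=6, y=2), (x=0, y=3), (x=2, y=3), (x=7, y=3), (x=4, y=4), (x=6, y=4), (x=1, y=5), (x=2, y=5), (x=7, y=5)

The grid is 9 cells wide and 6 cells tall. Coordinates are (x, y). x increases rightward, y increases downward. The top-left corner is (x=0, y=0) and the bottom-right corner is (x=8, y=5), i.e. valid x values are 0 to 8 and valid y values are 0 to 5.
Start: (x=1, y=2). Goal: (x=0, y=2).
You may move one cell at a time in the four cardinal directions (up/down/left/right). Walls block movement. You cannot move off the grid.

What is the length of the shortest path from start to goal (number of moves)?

Answer: Shortest path length: 1

Derivation:
BFS from (x=1, y=2) until reaching (x=0, y=2):
  Distance 0: (x=1, y=2)
  Distance 1: (x=1, y=1), (x=0, y=2), (x=1, y=3)  <- goal reached here
One shortest path (1 moves): (x=1, y=2) -> (x=0, y=2)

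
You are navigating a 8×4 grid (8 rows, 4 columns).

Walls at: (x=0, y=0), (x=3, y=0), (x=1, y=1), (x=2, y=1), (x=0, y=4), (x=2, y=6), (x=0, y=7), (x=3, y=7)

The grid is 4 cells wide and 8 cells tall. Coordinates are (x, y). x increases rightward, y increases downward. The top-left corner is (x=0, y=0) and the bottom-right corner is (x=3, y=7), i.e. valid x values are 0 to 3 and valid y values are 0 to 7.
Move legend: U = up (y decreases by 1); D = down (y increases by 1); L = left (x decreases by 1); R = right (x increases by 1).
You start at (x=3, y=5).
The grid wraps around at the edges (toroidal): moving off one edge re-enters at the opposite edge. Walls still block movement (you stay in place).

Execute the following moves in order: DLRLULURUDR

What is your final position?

Start: (x=3, y=5)
  D (down): (x=3, y=5) -> (x=3, y=6)
  L (left): blocked, stay at (x=3, y=6)
  R (right): (x=3, y=6) -> (x=0, y=6)
  L (left): (x=0, y=6) -> (x=3, y=6)
  U (up): (x=3, y=6) -> (x=3, y=5)
  L (left): (x=3, y=5) -> (x=2, y=5)
  U (up): (x=2, y=5) -> (x=2, y=4)
  R (right): (x=2, y=4) -> (x=3, y=4)
  U (up): (x=3, y=4) -> (x=3, y=3)
  D (down): (x=3, y=3) -> (x=3, y=4)
  R (right): blocked, stay at (x=3, y=4)
Final: (x=3, y=4)

Answer: Final position: (x=3, y=4)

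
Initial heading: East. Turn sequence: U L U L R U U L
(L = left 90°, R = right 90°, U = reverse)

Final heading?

Answer: Final heading: West

Derivation:
Start: East
  U (U-turn (180°)) -> West
  L (left (90° counter-clockwise)) -> South
  U (U-turn (180°)) -> North
  L (left (90° counter-clockwise)) -> West
  R (right (90° clockwise)) -> North
  U (U-turn (180°)) -> South
  U (U-turn (180°)) -> North
  L (left (90° counter-clockwise)) -> West
Final: West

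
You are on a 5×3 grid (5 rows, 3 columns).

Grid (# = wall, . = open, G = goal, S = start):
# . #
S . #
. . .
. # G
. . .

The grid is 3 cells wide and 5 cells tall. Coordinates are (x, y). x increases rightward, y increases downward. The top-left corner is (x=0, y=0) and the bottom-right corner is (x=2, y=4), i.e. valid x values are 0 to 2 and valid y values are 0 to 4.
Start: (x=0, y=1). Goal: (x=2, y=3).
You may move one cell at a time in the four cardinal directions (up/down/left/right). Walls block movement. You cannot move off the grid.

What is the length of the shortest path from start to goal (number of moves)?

Answer: Shortest path length: 4

Derivation:
BFS from (x=0, y=1) until reaching (x=2, y=3):
  Distance 0: (x=0, y=1)
  Distance 1: (x=1, y=1), (x=0, y=2)
  Distance 2: (x=1, y=0), (x=1, y=2), (x=0, y=3)
  Distance 3: (x=2, y=2), (x=0, y=4)
  Distance 4: (x=2, y=3), (x=1, y=4)  <- goal reached here
One shortest path (4 moves): (x=0, y=1) -> (x=1, y=1) -> (x=1, y=2) -> (x=2, y=2) -> (x=2, y=3)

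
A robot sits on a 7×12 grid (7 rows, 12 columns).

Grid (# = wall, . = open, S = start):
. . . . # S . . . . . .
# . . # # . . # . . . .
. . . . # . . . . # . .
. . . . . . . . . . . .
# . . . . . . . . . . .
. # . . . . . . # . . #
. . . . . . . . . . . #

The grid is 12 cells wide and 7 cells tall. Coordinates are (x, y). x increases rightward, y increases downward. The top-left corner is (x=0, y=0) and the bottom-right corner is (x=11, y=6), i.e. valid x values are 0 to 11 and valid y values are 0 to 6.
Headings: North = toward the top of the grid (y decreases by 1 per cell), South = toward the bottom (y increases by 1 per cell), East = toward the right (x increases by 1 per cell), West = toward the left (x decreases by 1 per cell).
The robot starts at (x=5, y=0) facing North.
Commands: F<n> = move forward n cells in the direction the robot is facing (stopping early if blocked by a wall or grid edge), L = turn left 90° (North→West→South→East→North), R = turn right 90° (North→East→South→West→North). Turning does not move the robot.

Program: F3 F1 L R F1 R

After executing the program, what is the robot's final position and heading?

Answer: Final position: (x=5, y=0), facing East

Derivation:
Start: (x=5, y=0), facing North
  F3: move forward 0/3 (blocked), now at (x=5, y=0)
  F1: move forward 0/1 (blocked), now at (x=5, y=0)
  L: turn left, now facing West
  R: turn right, now facing North
  F1: move forward 0/1 (blocked), now at (x=5, y=0)
  R: turn right, now facing East
Final: (x=5, y=0), facing East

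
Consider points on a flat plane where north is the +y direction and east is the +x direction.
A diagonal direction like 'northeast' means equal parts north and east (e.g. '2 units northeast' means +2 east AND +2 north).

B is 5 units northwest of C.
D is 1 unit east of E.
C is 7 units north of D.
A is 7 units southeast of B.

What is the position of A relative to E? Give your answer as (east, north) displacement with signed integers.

Answer: A is at (east=3, north=5) relative to E.

Derivation:
Place E at the origin (east=0, north=0).
  D is 1 unit east of E: delta (east=+1, north=+0); D at (east=1, north=0).
  C is 7 units north of D: delta (east=+0, north=+7); C at (east=1, north=7).
  B is 5 units northwest of C: delta (east=-5, north=+5); B at (east=-4, north=12).
  A is 7 units southeast of B: delta (east=+7, north=-7); A at (east=3, north=5).
Therefore A relative to E: (east=3, north=5).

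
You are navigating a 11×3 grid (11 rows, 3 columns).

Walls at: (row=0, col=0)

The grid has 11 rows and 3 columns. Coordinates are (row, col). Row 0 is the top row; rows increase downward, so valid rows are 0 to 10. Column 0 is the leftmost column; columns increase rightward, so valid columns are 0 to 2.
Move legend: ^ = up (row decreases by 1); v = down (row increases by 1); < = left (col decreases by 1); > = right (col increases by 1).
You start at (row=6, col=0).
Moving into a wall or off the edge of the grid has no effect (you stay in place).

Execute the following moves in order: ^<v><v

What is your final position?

Answer: Final position: (row=7, col=0)

Derivation:
Start: (row=6, col=0)
  ^ (up): (row=6, col=0) -> (row=5, col=0)
  < (left): blocked, stay at (row=5, col=0)
  v (down): (row=5, col=0) -> (row=6, col=0)
  > (right): (row=6, col=0) -> (row=6, col=1)
  < (left): (row=6, col=1) -> (row=6, col=0)
  v (down): (row=6, col=0) -> (row=7, col=0)
Final: (row=7, col=0)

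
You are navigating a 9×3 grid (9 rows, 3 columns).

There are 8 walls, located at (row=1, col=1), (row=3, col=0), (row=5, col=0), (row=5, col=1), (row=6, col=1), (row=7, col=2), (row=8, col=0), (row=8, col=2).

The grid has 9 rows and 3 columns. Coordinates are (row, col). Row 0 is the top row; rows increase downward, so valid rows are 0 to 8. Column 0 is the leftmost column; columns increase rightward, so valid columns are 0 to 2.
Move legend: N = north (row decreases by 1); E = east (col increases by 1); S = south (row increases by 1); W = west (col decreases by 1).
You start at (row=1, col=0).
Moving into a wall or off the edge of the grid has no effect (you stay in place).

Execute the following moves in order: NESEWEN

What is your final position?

Answer: Final position: (row=0, col=2)

Derivation:
Start: (row=1, col=0)
  N (north): (row=1, col=0) -> (row=0, col=0)
  E (east): (row=0, col=0) -> (row=0, col=1)
  S (south): blocked, stay at (row=0, col=1)
  E (east): (row=0, col=1) -> (row=0, col=2)
  W (west): (row=0, col=2) -> (row=0, col=1)
  E (east): (row=0, col=1) -> (row=0, col=2)
  N (north): blocked, stay at (row=0, col=2)
Final: (row=0, col=2)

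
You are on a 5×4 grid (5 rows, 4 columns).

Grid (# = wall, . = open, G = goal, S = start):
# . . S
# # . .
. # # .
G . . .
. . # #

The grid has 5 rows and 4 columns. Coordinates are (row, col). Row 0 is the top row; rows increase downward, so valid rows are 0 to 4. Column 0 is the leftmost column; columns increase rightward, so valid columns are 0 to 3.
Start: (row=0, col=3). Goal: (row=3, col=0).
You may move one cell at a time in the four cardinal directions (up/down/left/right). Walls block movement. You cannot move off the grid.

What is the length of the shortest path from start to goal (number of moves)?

BFS from (row=0, col=3) until reaching (row=3, col=0):
  Distance 0: (row=0, col=3)
  Distance 1: (row=0, col=2), (row=1, col=3)
  Distance 2: (row=0, col=1), (row=1, col=2), (row=2, col=3)
  Distance 3: (row=3, col=3)
  Distance 4: (row=3, col=2)
  Distance 5: (row=3, col=1)
  Distance 6: (row=3, col=0), (row=4, col=1)  <- goal reached here
One shortest path (6 moves): (row=0, col=3) -> (row=1, col=3) -> (row=2, col=3) -> (row=3, col=3) -> (row=3, col=2) -> (row=3, col=1) -> (row=3, col=0)

Answer: Shortest path length: 6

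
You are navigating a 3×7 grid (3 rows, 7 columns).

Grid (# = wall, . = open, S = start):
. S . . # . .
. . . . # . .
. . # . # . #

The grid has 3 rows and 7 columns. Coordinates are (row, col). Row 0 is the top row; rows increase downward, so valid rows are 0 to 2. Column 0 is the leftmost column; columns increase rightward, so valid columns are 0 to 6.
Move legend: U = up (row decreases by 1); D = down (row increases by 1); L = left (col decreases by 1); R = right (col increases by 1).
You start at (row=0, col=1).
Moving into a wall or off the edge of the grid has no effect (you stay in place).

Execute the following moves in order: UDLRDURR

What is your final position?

Start: (row=0, col=1)
  U (up): blocked, stay at (row=0, col=1)
  D (down): (row=0, col=1) -> (row=1, col=1)
  L (left): (row=1, col=1) -> (row=1, col=0)
  R (right): (row=1, col=0) -> (row=1, col=1)
  D (down): (row=1, col=1) -> (row=2, col=1)
  U (up): (row=2, col=1) -> (row=1, col=1)
  R (right): (row=1, col=1) -> (row=1, col=2)
  R (right): (row=1, col=2) -> (row=1, col=3)
Final: (row=1, col=3)

Answer: Final position: (row=1, col=3)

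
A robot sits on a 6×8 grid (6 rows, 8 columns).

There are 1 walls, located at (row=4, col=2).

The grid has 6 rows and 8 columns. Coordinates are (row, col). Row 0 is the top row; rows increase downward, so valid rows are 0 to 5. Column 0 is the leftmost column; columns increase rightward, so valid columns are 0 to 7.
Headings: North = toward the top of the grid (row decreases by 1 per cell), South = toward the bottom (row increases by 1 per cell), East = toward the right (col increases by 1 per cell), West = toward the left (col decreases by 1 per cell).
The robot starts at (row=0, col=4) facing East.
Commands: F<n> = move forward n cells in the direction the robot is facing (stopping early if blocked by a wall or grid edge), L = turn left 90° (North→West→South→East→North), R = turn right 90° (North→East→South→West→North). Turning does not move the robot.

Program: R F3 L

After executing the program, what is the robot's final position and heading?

Answer: Final position: (row=3, col=4), facing East

Derivation:
Start: (row=0, col=4), facing East
  R: turn right, now facing South
  F3: move forward 3, now at (row=3, col=4)
  L: turn left, now facing East
Final: (row=3, col=4), facing East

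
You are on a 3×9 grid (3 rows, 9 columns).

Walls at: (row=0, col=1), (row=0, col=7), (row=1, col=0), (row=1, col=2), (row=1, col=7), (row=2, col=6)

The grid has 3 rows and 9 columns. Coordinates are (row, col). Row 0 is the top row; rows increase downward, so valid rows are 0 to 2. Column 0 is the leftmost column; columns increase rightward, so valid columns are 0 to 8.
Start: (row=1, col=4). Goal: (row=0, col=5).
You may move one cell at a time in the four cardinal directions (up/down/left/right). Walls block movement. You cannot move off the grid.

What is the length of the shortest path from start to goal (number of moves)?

Answer: Shortest path length: 2

Derivation:
BFS from (row=1, col=4) until reaching (row=0, col=5):
  Distance 0: (row=1, col=4)
  Distance 1: (row=0, col=4), (row=1, col=3), (row=1, col=5), (row=2, col=4)
  Distance 2: (row=0, col=3), (row=0, col=5), (row=1, col=6), (row=2, col=3), (row=2, col=5)  <- goal reached here
One shortest path (2 moves): (row=1, col=4) -> (row=1, col=5) -> (row=0, col=5)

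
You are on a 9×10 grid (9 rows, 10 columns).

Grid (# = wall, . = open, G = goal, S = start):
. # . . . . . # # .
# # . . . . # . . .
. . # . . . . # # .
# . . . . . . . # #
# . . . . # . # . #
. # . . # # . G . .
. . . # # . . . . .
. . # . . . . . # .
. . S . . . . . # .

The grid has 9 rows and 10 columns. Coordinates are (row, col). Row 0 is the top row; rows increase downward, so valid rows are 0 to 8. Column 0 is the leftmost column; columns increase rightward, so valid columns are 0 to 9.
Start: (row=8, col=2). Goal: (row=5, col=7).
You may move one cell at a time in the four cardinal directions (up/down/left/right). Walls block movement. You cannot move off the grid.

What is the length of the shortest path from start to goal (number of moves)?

Answer: Shortest path length: 8

Derivation:
BFS from (row=8, col=2) until reaching (row=5, col=7):
  Distance 0: (row=8, col=2)
  Distance 1: (row=8, col=1), (row=8, col=3)
  Distance 2: (row=7, col=1), (row=7, col=3), (row=8, col=0), (row=8, col=4)
  Distance 3: (row=6, col=1), (row=7, col=0), (row=7, col=4), (row=8, col=5)
  Distance 4: (row=6, col=0), (row=6, col=2), (row=7, col=5), (row=8, col=6)
  Distance 5: (row=5, col=0), (row=5, col=2), (row=6, col=5), (row=7, col=6), (row=8, col=7)
  Distance 6: (row=4, col=2), (row=5, col=3), (row=6, col=6), (row=7, col=7)
  Distance 7: (row=3, col=2), (row=4, col=1), (row=4, col=3), (row=5, col=6), (row=6, col=7)
  Distance 8: (row=3, col=1), (row=3, col=3), (row=4, col=4), (row=4, col=6), (row=5, col=7), (row=6, col=8)  <- goal reached here
One shortest path (8 moves): (row=8, col=2) -> (row=8, col=3) -> (row=8, col=4) -> (row=8, col=5) -> (row=8, col=6) -> (row=8, col=7) -> (row=7, col=7) -> (row=6, col=7) -> (row=5, col=7)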